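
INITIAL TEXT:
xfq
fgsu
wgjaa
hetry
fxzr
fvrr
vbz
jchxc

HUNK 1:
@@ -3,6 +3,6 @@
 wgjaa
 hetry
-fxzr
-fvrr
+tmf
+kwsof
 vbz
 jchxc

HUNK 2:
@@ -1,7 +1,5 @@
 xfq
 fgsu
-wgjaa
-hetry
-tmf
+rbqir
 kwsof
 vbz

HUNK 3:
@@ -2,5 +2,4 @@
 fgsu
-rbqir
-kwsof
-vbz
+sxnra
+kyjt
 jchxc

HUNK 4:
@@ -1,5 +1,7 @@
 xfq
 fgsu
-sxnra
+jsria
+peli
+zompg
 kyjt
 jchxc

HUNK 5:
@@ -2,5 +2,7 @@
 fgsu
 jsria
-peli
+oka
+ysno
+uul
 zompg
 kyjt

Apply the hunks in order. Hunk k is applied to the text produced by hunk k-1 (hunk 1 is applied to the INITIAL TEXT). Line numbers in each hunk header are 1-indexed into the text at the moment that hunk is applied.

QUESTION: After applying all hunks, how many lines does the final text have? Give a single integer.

Hunk 1: at line 3 remove [fxzr,fvrr] add [tmf,kwsof] -> 8 lines: xfq fgsu wgjaa hetry tmf kwsof vbz jchxc
Hunk 2: at line 1 remove [wgjaa,hetry,tmf] add [rbqir] -> 6 lines: xfq fgsu rbqir kwsof vbz jchxc
Hunk 3: at line 2 remove [rbqir,kwsof,vbz] add [sxnra,kyjt] -> 5 lines: xfq fgsu sxnra kyjt jchxc
Hunk 4: at line 1 remove [sxnra] add [jsria,peli,zompg] -> 7 lines: xfq fgsu jsria peli zompg kyjt jchxc
Hunk 5: at line 2 remove [peli] add [oka,ysno,uul] -> 9 lines: xfq fgsu jsria oka ysno uul zompg kyjt jchxc
Final line count: 9

Answer: 9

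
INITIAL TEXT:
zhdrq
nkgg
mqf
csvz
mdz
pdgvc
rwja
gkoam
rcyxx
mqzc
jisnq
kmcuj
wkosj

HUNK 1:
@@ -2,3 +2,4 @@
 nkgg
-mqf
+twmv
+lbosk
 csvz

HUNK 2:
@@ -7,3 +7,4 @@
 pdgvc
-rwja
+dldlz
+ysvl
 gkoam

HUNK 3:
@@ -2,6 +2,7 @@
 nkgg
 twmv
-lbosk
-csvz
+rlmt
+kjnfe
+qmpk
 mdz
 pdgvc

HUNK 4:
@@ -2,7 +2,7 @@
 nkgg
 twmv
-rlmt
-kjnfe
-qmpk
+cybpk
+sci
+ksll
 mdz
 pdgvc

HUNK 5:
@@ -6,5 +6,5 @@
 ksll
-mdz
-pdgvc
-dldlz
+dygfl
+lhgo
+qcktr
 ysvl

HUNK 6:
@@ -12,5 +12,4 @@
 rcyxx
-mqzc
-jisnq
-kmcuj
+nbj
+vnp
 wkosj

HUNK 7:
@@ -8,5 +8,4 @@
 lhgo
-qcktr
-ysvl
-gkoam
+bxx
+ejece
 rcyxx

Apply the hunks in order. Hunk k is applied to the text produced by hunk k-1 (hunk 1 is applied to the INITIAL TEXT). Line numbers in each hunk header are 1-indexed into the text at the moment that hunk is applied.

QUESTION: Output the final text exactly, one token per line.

Answer: zhdrq
nkgg
twmv
cybpk
sci
ksll
dygfl
lhgo
bxx
ejece
rcyxx
nbj
vnp
wkosj

Derivation:
Hunk 1: at line 2 remove [mqf] add [twmv,lbosk] -> 14 lines: zhdrq nkgg twmv lbosk csvz mdz pdgvc rwja gkoam rcyxx mqzc jisnq kmcuj wkosj
Hunk 2: at line 7 remove [rwja] add [dldlz,ysvl] -> 15 lines: zhdrq nkgg twmv lbosk csvz mdz pdgvc dldlz ysvl gkoam rcyxx mqzc jisnq kmcuj wkosj
Hunk 3: at line 2 remove [lbosk,csvz] add [rlmt,kjnfe,qmpk] -> 16 lines: zhdrq nkgg twmv rlmt kjnfe qmpk mdz pdgvc dldlz ysvl gkoam rcyxx mqzc jisnq kmcuj wkosj
Hunk 4: at line 2 remove [rlmt,kjnfe,qmpk] add [cybpk,sci,ksll] -> 16 lines: zhdrq nkgg twmv cybpk sci ksll mdz pdgvc dldlz ysvl gkoam rcyxx mqzc jisnq kmcuj wkosj
Hunk 5: at line 6 remove [mdz,pdgvc,dldlz] add [dygfl,lhgo,qcktr] -> 16 lines: zhdrq nkgg twmv cybpk sci ksll dygfl lhgo qcktr ysvl gkoam rcyxx mqzc jisnq kmcuj wkosj
Hunk 6: at line 12 remove [mqzc,jisnq,kmcuj] add [nbj,vnp] -> 15 lines: zhdrq nkgg twmv cybpk sci ksll dygfl lhgo qcktr ysvl gkoam rcyxx nbj vnp wkosj
Hunk 7: at line 8 remove [qcktr,ysvl,gkoam] add [bxx,ejece] -> 14 lines: zhdrq nkgg twmv cybpk sci ksll dygfl lhgo bxx ejece rcyxx nbj vnp wkosj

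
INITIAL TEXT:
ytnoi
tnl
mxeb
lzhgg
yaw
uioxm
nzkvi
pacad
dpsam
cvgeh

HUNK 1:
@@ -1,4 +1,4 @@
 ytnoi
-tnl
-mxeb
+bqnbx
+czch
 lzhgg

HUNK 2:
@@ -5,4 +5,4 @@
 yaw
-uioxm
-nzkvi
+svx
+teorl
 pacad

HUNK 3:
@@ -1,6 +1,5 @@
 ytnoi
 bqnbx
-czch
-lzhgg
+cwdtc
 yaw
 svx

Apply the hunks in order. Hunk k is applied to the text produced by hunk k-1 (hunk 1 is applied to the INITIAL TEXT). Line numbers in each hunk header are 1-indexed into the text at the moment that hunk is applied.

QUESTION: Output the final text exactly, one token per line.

Answer: ytnoi
bqnbx
cwdtc
yaw
svx
teorl
pacad
dpsam
cvgeh

Derivation:
Hunk 1: at line 1 remove [tnl,mxeb] add [bqnbx,czch] -> 10 lines: ytnoi bqnbx czch lzhgg yaw uioxm nzkvi pacad dpsam cvgeh
Hunk 2: at line 5 remove [uioxm,nzkvi] add [svx,teorl] -> 10 lines: ytnoi bqnbx czch lzhgg yaw svx teorl pacad dpsam cvgeh
Hunk 3: at line 1 remove [czch,lzhgg] add [cwdtc] -> 9 lines: ytnoi bqnbx cwdtc yaw svx teorl pacad dpsam cvgeh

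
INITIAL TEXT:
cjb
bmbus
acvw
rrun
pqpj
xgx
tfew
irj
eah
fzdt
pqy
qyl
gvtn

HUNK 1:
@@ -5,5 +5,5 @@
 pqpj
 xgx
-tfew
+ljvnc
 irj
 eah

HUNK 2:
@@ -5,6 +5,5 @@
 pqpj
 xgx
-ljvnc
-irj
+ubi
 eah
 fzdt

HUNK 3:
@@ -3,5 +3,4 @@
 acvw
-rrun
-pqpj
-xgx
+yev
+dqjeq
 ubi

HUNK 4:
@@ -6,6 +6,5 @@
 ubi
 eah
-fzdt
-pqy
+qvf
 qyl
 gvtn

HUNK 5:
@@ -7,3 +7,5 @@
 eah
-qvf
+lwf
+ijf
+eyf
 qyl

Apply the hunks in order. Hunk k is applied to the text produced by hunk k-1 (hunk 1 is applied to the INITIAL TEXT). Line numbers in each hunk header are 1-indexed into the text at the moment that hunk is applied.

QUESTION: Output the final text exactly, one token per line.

Hunk 1: at line 5 remove [tfew] add [ljvnc] -> 13 lines: cjb bmbus acvw rrun pqpj xgx ljvnc irj eah fzdt pqy qyl gvtn
Hunk 2: at line 5 remove [ljvnc,irj] add [ubi] -> 12 lines: cjb bmbus acvw rrun pqpj xgx ubi eah fzdt pqy qyl gvtn
Hunk 3: at line 3 remove [rrun,pqpj,xgx] add [yev,dqjeq] -> 11 lines: cjb bmbus acvw yev dqjeq ubi eah fzdt pqy qyl gvtn
Hunk 4: at line 6 remove [fzdt,pqy] add [qvf] -> 10 lines: cjb bmbus acvw yev dqjeq ubi eah qvf qyl gvtn
Hunk 5: at line 7 remove [qvf] add [lwf,ijf,eyf] -> 12 lines: cjb bmbus acvw yev dqjeq ubi eah lwf ijf eyf qyl gvtn

Answer: cjb
bmbus
acvw
yev
dqjeq
ubi
eah
lwf
ijf
eyf
qyl
gvtn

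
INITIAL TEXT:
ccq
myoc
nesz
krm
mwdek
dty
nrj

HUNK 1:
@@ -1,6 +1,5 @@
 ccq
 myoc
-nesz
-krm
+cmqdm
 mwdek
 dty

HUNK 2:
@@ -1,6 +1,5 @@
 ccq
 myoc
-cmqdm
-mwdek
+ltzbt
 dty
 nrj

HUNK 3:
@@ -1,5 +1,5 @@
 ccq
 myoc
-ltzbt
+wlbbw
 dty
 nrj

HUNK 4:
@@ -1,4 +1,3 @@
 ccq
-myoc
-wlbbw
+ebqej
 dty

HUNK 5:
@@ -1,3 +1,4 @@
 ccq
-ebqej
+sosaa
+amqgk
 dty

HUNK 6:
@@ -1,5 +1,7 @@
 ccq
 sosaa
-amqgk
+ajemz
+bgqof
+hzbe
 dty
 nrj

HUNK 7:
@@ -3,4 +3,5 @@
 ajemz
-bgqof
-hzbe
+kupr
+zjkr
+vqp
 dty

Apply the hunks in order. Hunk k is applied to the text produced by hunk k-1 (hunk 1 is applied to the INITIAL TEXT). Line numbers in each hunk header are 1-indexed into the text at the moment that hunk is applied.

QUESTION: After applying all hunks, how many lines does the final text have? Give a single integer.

Answer: 8

Derivation:
Hunk 1: at line 1 remove [nesz,krm] add [cmqdm] -> 6 lines: ccq myoc cmqdm mwdek dty nrj
Hunk 2: at line 1 remove [cmqdm,mwdek] add [ltzbt] -> 5 lines: ccq myoc ltzbt dty nrj
Hunk 3: at line 1 remove [ltzbt] add [wlbbw] -> 5 lines: ccq myoc wlbbw dty nrj
Hunk 4: at line 1 remove [myoc,wlbbw] add [ebqej] -> 4 lines: ccq ebqej dty nrj
Hunk 5: at line 1 remove [ebqej] add [sosaa,amqgk] -> 5 lines: ccq sosaa amqgk dty nrj
Hunk 6: at line 1 remove [amqgk] add [ajemz,bgqof,hzbe] -> 7 lines: ccq sosaa ajemz bgqof hzbe dty nrj
Hunk 7: at line 3 remove [bgqof,hzbe] add [kupr,zjkr,vqp] -> 8 lines: ccq sosaa ajemz kupr zjkr vqp dty nrj
Final line count: 8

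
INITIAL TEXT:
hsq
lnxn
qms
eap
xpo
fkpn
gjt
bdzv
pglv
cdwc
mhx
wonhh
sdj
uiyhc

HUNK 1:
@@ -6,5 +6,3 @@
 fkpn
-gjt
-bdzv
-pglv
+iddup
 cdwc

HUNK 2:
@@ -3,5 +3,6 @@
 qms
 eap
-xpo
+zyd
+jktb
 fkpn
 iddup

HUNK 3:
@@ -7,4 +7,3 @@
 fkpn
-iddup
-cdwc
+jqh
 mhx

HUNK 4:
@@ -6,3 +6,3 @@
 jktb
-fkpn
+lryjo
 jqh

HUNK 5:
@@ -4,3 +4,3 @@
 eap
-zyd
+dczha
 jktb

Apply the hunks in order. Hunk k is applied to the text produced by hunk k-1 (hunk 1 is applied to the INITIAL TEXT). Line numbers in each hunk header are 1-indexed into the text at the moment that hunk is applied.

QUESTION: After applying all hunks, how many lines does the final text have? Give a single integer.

Answer: 12

Derivation:
Hunk 1: at line 6 remove [gjt,bdzv,pglv] add [iddup] -> 12 lines: hsq lnxn qms eap xpo fkpn iddup cdwc mhx wonhh sdj uiyhc
Hunk 2: at line 3 remove [xpo] add [zyd,jktb] -> 13 lines: hsq lnxn qms eap zyd jktb fkpn iddup cdwc mhx wonhh sdj uiyhc
Hunk 3: at line 7 remove [iddup,cdwc] add [jqh] -> 12 lines: hsq lnxn qms eap zyd jktb fkpn jqh mhx wonhh sdj uiyhc
Hunk 4: at line 6 remove [fkpn] add [lryjo] -> 12 lines: hsq lnxn qms eap zyd jktb lryjo jqh mhx wonhh sdj uiyhc
Hunk 5: at line 4 remove [zyd] add [dczha] -> 12 lines: hsq lnxn qms eap dczha jktb lryjo jqh mhx wonhh sdj uiyhc
Final line count: 12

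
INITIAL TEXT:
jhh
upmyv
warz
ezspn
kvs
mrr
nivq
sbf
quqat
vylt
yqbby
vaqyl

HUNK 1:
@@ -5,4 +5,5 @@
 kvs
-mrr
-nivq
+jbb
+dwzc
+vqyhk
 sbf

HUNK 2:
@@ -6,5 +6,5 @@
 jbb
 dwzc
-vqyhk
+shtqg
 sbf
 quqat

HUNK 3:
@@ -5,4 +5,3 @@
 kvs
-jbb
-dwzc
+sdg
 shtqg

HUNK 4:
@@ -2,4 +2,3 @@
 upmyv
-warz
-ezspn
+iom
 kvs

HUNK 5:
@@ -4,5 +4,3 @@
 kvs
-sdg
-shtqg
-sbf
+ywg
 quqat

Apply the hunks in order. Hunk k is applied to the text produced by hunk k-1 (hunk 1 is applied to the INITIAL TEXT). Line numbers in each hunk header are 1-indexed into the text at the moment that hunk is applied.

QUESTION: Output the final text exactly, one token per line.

Answer: jhh
upmyv
iom
kvs
ywg
quqat
vylt
yqbby
vaqyl

Derivation:
Hunk 1: at line 5 remove [mrr,nivq] add [jbb,dwzc,vqyhk] -> 13 lines: jhh upmyv warz ezspn kvs jbb dwzc vqyhk sbf quqat vylt yqbby vaqyl
Hunk 2: at line 6 remove [vqyhk] add [shtqg] -> 13 lines: jhh upmyv warz ezspn kvs jbb dwzc shtqg sbf quqat vylt yqbby vaqyl
Hunk 3: at line 5 remove [jbb,dwzc] add [sdg] -> 12 lines: jhh upmyv warz ezspn kvs sdg shtqg sbf quqat vylt yqbby vaqyl
Hunk 4: at line 2 remove [warz,ezspn] add [iom] -> 11 lines: jhh upmyv iom kvs sdg shtqg sbf quqat vylt yqbby vaqyl
Hunk 5: at line 4 remove [sdg,shtqg,sbf] add [ywg] -> 9 lines: jhh upmyv iom kvs ywg quqat vylt yqbby vaqyl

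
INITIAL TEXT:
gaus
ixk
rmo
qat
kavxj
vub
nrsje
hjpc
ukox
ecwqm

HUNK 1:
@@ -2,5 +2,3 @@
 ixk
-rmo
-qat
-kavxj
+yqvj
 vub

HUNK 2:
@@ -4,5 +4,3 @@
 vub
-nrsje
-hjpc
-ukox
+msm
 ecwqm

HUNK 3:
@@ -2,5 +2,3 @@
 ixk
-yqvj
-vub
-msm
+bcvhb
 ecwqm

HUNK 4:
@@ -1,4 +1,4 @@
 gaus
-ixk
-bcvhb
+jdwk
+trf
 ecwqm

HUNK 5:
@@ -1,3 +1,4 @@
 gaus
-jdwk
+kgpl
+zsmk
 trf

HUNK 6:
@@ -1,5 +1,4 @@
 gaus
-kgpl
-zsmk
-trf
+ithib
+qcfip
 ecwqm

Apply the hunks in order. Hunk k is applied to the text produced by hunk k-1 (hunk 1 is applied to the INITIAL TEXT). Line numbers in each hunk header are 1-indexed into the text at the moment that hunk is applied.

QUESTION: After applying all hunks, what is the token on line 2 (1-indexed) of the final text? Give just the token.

Hunk 1: at line 2 remove [rmo,qat,kavxj] add [yqvj] -> 8 lines: gaus ixk yqvj vub nrsje hjpc ukox ecwqm
Hunk 2: at line 4 remove [nrsje,hjpc,ukox] add [msm] -> 6 lines: gaus ixk yqvj vub msm ecwqm
Hunk 3: at line 2 remove [yqvj,vub,msm] add [bcvhb] -> 4 lines: gaus ixk bcvhb ecwqm
Hunk 4: at line 1 remove [ixk,bcvhb] add [jdwk,trf] -> 4 lines: gaus jdwk trf ecwqm
Hunk 5: at line 1 remove [jdwk] add [kgpl,zsmk] -> 5 lines: gaus kgpl zsmk trf ecwqm
Hunk 6: at line 1 remove [kgpl,zsmk,trf] add [ithib,qcfip] -> 4 lines: gaus ithib qcfip ecwqm
Final line 2: ithib

Answer: ithib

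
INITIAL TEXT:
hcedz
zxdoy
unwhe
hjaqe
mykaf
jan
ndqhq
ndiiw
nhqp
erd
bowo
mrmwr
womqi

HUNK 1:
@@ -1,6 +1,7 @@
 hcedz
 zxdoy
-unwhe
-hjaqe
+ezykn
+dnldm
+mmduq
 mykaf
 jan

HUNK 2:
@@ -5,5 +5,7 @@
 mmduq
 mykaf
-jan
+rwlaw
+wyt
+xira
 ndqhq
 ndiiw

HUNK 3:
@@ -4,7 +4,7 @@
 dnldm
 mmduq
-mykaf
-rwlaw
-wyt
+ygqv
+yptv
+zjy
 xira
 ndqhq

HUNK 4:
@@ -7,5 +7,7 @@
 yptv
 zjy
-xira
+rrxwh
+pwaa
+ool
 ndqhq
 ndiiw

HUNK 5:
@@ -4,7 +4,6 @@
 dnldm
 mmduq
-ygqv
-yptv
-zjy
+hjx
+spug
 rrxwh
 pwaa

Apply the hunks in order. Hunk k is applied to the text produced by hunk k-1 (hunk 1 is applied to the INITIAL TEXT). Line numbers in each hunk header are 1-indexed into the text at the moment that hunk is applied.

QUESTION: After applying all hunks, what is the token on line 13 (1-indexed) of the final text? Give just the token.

Answer: nhqp

Derivation:
Hunk 1: at line 1 remove [unwhe,hjaqe] add [ezykn,dnldm,mmduq] -> 14 lines: hcedz zxdoy ezykn dnldm mmduq mykaf jan ndqhq ndiiw nhqp erd bowo mrmwr womqi
Hunk 2: at line 5 remove [jan] add [rwlaw,wyt,xira] -> 16 lines: hcedz zxdoy ezykn dnldm mmduq mykaf rwlaw wyt xira ndqhq ndiiw nhqp erd bowo mrmwr womqi
Hunk 3: at line 4 remove [mykaf,rwlaw,wyt] add [ygqv,yptv,zjy] -> 16 lines: hcedz zxdoy ezykn dnldm mmduq ygqv yptv zjy xira ndqhq ndiiw nhqp erd bowo mrmwr womqi
Hunk 4: at line 7 remove [xira] add [rrxwh,pwaa,ool] -> 18 lines: hcedz zxdoy ezykn dnldm mmduq ygqv yptv zjy rrxwh pwaa ool ndqhq ndiiw nhqp erd bowo mrmwr womqi
Hunk 5: at line 4 remove [ygqv,yptv,zjy] add [hjx,spug] -> 17 lines: hcedz zxdoy ezykn dnldm mmduq hjx spug rrxwh pwaa ool ndqhq ndiiw nhqp erd bowo mrmwr womqi
Final line 13: nhqp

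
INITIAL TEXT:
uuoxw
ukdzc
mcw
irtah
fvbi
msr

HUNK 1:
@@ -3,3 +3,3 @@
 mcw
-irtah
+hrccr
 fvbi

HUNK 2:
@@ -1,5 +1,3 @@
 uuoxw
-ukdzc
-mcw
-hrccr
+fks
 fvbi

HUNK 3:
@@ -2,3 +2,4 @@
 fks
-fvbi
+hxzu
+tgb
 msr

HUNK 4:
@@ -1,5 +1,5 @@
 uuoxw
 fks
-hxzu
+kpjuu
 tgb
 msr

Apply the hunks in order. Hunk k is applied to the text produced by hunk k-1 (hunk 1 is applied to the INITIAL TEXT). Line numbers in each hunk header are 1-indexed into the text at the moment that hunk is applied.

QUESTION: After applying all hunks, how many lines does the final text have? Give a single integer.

Answer: 5

Derivation:
Hunk 1: at line 3 remove [irtah] add [hrccr] -> 6 lines: uuoxw ukdzc mcw hrccr fvbi msr
Hunk 2: at line 1 remove [ukdzc,mcw,hrccr] add [fks] -> 4 lines: uuoxw fks fvbi msr
Hunk 3: at line 2 remove [fvbi] add [hxzu,tgb] -> 5 lines: uuoxw fks hxzu tgb msr
Hunk 4: at line 1 remove [hxzu] add [kpjuu] -> 5 lines: uuoxw fks kpjuu tgb msr
Final line count: 5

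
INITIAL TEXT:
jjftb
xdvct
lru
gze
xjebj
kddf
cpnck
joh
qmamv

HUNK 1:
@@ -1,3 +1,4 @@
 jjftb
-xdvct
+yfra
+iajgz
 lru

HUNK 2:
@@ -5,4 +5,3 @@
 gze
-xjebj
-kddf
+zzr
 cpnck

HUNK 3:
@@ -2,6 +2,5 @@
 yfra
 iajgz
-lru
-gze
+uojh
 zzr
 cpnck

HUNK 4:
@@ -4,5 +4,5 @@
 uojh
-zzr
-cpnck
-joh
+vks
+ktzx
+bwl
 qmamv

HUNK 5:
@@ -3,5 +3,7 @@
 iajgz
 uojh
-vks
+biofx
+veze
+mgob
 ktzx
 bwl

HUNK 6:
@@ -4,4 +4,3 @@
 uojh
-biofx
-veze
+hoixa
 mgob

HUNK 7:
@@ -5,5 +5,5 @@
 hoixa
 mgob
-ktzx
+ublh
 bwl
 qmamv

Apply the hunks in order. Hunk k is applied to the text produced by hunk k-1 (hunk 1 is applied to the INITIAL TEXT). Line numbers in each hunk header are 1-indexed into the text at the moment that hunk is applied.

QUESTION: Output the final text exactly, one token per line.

Answer: jjftb
yfra
iajgz
uojh
hoixa
mgob
ublh
bwl
qmamv

Derivation:
Hunk 1: at line 1 remove [xdvct] add [yfra,iajgz] -> 10 lines: jjftb yfra iajgz lru gze xjebj kddf cpnck joh qmamv
Hunk 2: at line 5 remove [xjebj,kddf] add [zzr] -> 9 lines: jjftb yfra iajgz lru gze zzr cpnck joh qmamv
Hunk 3: at line 2 remove [lru,gze] add [uojh] -> 8 lines: jjftb yfra iajgz uojh zzr cpnck joh qmamv
Hunk 4: at line 4 remove [zzr,cpnck,joh] add [vks,ktzx,bwl] -> 8 lines: jjftb yfra iajgz uojh vks ktzx bwl qmamv
Hunk 5: at line 3 remove [vks] add [biofx,veze,mgob] -> 10 lines: jjftb yfra iajgz uojh biofx veze mgob ktzx bwl qmamv
Hunk 6: at line 4 remove [biofx,veze] add [hoixa] -> 9 lines: jjftb yfra iajgz uojh hoixa mgob ktzx bwl qmamv
Hunk 7: at line 5 remove [ktzx] add [ublh] -> 9 lines: jjftb yfra iajgz uojh hoixa mgob ublh bwl qmamv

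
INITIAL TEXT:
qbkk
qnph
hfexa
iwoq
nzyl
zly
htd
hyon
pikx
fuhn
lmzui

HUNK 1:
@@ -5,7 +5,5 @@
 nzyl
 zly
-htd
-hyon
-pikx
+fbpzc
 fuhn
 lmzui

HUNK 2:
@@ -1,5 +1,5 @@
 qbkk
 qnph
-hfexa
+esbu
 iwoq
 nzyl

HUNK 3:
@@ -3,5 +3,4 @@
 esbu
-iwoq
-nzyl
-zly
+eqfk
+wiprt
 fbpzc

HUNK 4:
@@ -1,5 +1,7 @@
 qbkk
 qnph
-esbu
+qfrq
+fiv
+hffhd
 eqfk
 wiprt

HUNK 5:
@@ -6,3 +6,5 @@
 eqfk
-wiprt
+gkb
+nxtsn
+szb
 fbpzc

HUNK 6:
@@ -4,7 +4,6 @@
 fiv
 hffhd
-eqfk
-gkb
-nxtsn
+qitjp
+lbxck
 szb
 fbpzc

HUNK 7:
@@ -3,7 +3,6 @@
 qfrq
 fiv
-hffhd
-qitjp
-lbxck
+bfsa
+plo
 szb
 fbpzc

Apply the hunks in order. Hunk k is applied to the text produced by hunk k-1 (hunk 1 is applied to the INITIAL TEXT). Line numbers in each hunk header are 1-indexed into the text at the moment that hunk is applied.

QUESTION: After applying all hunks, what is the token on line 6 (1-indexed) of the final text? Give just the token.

Answer: plo

Derivation:
Hunk 1: at line 5 remove [htd,hyon,pikx] add [fbpzc] -> 9 lines: qbkk qnph hfexa iwoq nzyl zly fbpzc fuhn lmzui
Hunk 2: at line 1 remove [hfexa] add [esbu] -> 9 lines: qbkk qnph esbu iwoq nzyl zly fbpzc fuhn lmzui
Hunk 3: at line 3 remove [iwoq,nzyl,zly] add [eqfk,wiprt] -> 8 lines: qbkk qnph esbu eqfk wiprt fbpzc fuhn lmzui
Hunk 4: at line 1 remove [esbu] add [qfrq,fiv,hffhd] -> 10 lines: qbkk qnph qfrq fiv hffhd eqfk wiprt fbpzc fuhn lmzui
Hunk 5: at line 6 remove [wiprt] add [gkb,nxtsn,szb] -> 12 lines: qbkk qnph qfrq fiv hffhd eqfk gkb nxtsn szb fbpzc fuhn lmzui
Hunk 6: at line 4 remove [eqfk,gkb,nxtsn] add [qitjp,lbxck] -> 11 lines: qbkk qnph qfrq fiv hffhd qitjp lbxck szb fbpzc fuhn lmzui
Hunk 7: at line 3 remove [hffhd,qitjp,lbxck] add [bfsa,plo] -> 10 lines: qbkk qnph qfrq fiv bfsa plo szb fbpzc fuhn lmzui
Final line 6: plo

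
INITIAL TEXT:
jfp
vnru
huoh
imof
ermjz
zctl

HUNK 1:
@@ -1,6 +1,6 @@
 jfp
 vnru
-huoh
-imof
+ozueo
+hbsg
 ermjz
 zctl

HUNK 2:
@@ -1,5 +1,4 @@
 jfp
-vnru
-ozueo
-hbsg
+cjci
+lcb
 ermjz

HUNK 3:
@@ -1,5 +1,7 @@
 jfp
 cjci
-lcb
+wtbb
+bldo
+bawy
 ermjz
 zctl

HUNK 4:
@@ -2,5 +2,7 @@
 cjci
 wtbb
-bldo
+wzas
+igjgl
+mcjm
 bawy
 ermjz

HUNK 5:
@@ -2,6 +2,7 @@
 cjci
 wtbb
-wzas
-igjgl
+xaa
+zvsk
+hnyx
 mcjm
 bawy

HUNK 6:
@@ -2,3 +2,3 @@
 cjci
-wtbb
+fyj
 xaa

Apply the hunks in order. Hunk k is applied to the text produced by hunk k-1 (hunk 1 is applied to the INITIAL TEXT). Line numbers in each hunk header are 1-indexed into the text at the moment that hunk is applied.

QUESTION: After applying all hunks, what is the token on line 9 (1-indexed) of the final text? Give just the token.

Answer: ermjz

Derivation:
Hunk 1: at line 1 remove [huoh,imof] add [ozueo,hbsg] -> 6 lines: jfp vnru ozueo hbsg ermjz zctl
Hunk 2: at line 1 remove [vnru,ozueo,hbsg] add [cjci,lcb] -> 5 lines: jfp cjci lcb ermjz zctl
Hunk 3: at line 1 remove [lcb] add [wtbb,bldo,bawy] -> 7 lines: jfp cjci wtbb bldo bawy ermjz zctl
Hunk 4: at line 2 remove [bldo] add [wzas,igjgl,mcjm] -> 9 lines: jfp cjci wtbb wzas igjgl mcjm bawy ermjz zctl
Hunk 5: at line 2 remove [wzas,igjgl] add [xaa,zvsk,hnyx] -> 10 lines: jfp cjci wtbb xaa zvsk hnyx mcjm bawy ermjz zctl
Hunk 6: at line 2 remove [wtbb] add [fyj] -> 10 lines: jfp cjci fyj xaa zvsk hnyx mcjm bawy ermjz zctl
Final line 9: ermjz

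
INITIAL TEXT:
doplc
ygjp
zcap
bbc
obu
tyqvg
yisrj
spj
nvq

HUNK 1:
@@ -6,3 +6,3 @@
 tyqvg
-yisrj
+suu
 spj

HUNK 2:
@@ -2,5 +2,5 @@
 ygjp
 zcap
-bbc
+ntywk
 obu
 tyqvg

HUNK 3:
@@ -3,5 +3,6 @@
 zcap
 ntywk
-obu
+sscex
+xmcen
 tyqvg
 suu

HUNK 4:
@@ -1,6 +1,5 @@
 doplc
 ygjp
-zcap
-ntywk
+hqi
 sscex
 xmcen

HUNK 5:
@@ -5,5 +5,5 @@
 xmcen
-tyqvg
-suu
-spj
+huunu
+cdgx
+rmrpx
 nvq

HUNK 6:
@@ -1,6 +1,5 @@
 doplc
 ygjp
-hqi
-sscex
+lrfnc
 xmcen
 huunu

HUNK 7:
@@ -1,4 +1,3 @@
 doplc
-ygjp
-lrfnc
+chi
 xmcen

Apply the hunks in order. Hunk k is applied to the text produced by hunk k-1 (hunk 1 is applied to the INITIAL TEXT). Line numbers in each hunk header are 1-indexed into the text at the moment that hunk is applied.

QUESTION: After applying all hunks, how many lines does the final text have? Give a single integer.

Hunk 1: at line 6 remove [yisrj] add [suu] -> 9 lines: doplc ygjp zcap bbc obu tyqvg suu spj nvq
Hunk 2: at line 2 remove [bbc] add [ntywk] -> 9 lines: doplc ygjp zcap ntywk obu tyqvg suu spj nvq
Hunk 3: at line 3 remove [obu] add [sscex,xmcen] -> 10 lines: doplc ygjp zcap ntywk sscex xmcen tyqvg suu spj nvq
Hunk 4: at line 1 remove [zcap,ntywk] add [hqi] -> 9 lines: doplc ygjp hqi sscex xmcen tyqvg suu spj nvq
Hunk 5: at line 5 remove [tyqvg,suu,spj] add [huunu,cdgx,rmrpx] -> 9 lines: doplc ygjp hqi sscex xmcen huunu cdgx rmrpx nvq
Hunk 6: at line 1 remove [hqi,sscex] add [lrfnc] -> 8 lines: doplc ygjp lrfnc xmcen huunu cdgx rmrpx nvq
Hunk 7: at line 1 remove [ygjp,lrfnc] add [chi] -> 7 lines: doplc chi xmcen huunu cdgx rmrpx nvq
Final line count: 7

Answer: 7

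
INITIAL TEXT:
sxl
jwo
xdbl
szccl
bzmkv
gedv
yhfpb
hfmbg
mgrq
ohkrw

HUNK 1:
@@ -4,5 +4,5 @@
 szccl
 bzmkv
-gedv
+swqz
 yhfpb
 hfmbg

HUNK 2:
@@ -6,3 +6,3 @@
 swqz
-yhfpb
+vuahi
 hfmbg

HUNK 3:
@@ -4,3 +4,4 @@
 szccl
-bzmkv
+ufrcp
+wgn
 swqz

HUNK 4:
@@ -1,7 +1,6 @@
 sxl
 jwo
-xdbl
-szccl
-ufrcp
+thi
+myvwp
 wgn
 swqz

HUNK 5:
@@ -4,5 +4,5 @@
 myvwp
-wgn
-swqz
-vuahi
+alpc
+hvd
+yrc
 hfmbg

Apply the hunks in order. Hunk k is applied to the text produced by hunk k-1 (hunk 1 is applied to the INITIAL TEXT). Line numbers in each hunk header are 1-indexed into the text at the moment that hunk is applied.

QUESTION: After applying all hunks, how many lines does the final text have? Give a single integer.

Answer: 10

Derivation:
Hunk 1: at line 4 remove [gedv] add [swqz] -> 10 lines: sxl jwo xdbl szccl bzmkv swqz yhfpb hfmbg mgrq ohkrw
Hunk 2: at line 6 remove [yhfpb] add [vuahi] -> 10 lines: sxl jwo xdbl szccl bzmkv swqz vuahi hfmbg mgrq ohkrw
Hunk 3: at line 4 remove [bzmkv] add [ufrcp,wgn] -> 11 lines: sxl jwo xdbl szccl ufrcp wgn swqz vuahi hfmbg mgrq ohkrw
Hunk 4: at line 1 remove [xdbl,szccl,ufrcp] add [thi,myvwp] -> 10 lines: sxl jwo thi myvwp wgn swqz vuahi hfmbg mgrq ohkrw
Hunk 5: at line 4 remove [wgn,swqz,vuahi] add [alpc,hvd,yrc] -> 10 lines: sxl jwo thi myvwp alpc hvd yrc hfmbg mgrq ohkrw
Final line count: 10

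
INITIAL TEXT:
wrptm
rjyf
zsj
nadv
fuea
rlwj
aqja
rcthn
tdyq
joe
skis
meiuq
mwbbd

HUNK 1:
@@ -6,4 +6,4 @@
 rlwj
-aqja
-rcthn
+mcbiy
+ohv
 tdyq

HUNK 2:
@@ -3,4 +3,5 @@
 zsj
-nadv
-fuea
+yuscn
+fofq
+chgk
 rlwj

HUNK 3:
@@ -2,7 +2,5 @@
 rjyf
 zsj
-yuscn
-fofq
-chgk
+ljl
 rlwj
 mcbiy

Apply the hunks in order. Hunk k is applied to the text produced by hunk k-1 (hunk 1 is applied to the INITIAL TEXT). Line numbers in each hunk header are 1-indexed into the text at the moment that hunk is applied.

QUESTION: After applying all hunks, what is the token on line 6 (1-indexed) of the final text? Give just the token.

Hunk 1: at line 6 remove [aqja,rcthn] add [mcbiy,ohv] -> 13 lines: wrptm rjyf zsj nadv fuea rlwj mcbiy ohv tdyq joe skis meiuq mwbbd
Hunk 2: at line 3 remove [nadv,fuea] add [yuscn,fofq,chgk] -> 14 lines: wrptm rjyf zsj yuscn fofq chgk rlwj mcbiy ohv tdyq joe skis meiuq mwbbd
Hunk 3: at line 2 remove [yuscn,fofq,chgk] add [ljl] -> 12 lines: wrptm rjyf zsj ljl rlwj mcbiy ohv tdyq joe skis meiuq mwbbd
Final line 6: mcbiy

Answer: mcbiy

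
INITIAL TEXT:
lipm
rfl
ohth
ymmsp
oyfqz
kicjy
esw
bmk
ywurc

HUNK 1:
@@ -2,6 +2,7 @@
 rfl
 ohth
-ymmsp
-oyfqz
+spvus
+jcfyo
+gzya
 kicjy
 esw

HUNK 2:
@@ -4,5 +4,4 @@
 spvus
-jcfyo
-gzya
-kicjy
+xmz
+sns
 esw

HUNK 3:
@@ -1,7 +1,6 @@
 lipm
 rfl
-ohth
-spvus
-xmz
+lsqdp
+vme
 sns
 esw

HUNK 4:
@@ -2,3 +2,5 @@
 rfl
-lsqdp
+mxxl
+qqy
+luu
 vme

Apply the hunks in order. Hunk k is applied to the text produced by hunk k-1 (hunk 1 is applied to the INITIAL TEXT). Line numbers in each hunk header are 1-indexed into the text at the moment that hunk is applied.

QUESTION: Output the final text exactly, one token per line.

Hunk 1: at line 2 remove [ymmsp,oyfqz] add [spvus,jcfyo,gzya] -> 10 lines: lipm rfl ohth spvus jcfyo gzya kicjy esw bmk ywurc
Hunk 2: at line 4 remove [jcfyo,gzya,kicjy] add [xmz,sns] -> 9 lines: lipm rfl ohth spvus xmz sns esw bmk ywurc
Hunk 3: at line 1 remove [ohth,spvus,xmz] add [lsqdp,vme] -> 8 lines: lipm rfl lsqdp vme sns esw bmk ywurc
Hunk 4: at line 2 remove [lsqdp] add [mxxl,qqy,luu] -> 10 lines: lipm rfl mxxl qqy luu vme sns esw bmk ywurc

Answer: lipm
rfl
mxxl
qqy
luu
vme
sns
esw
bmk
ywurc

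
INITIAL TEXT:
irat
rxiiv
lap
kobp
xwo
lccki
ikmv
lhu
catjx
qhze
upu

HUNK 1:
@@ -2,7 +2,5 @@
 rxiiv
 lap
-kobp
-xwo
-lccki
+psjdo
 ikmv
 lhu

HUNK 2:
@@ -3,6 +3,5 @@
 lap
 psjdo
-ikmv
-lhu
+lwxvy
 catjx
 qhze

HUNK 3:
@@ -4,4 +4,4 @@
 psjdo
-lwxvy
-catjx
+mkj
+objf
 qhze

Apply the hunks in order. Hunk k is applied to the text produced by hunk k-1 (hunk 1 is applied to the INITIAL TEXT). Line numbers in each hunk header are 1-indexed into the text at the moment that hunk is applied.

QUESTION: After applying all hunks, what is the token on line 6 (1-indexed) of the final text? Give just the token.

Hunk 1: at line 2 remove [kobp,xwo,lccki] add [psjdo] -> 9 lines: irat rxiiv lap psjdo ikmv lhu catjx qhze upu
Hunk 2: at line 3 remove [ikmv,lhu] add [lwxvy] -> 8 lines: irat rxiiv lap psjdo lwxvy catjx qhze upu
Hunk 3: at line 4 remove [lwxvy,catjx] add [mkj,objf] -> 8 lines: irat rxiiv lap psjdo mkj objf qhze upu
Final line 6: objf

Answer: objf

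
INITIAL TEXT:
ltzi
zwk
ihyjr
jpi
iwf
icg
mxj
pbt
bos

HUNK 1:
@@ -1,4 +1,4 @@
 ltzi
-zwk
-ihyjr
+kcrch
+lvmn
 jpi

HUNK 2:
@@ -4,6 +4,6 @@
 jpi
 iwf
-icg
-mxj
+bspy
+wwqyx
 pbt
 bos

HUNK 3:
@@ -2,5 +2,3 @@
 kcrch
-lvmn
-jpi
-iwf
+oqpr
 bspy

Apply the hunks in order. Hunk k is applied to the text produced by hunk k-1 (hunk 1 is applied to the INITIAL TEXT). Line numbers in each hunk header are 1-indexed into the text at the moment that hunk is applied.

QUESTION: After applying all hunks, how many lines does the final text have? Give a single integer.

Hunk 1: at line 1 remove [zwk,ihyjr] add [kcrch,lvmn] -> 9 lines: ltzi kcrch lvmn jpi iwf icg mxj pbt bos
Hunk 2: at line 4 remove [icg,mxj] add [bspy,wwqyx] -> 9 lines: ltzi kcrch lvmn jpi iwf bspy wwqyx pbt bos
Hunk 3: at line 2 remove [lvmn,jpi,iwf] add [oqpr] -> 7 lines: ltzi kcrch oqpr bspy wwqyx pbt bos
Final line count: 7

Answer: 7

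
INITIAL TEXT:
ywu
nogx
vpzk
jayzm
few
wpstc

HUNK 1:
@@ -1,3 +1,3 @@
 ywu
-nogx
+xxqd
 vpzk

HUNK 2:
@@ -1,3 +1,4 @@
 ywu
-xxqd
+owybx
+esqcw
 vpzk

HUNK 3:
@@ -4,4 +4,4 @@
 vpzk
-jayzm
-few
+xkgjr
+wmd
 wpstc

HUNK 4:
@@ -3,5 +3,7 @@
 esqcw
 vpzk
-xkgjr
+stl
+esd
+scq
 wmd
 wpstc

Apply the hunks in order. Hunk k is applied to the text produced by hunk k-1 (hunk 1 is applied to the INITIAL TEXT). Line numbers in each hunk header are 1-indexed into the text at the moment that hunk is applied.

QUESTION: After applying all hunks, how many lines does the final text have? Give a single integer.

Hunk 1: at line 1 remove [nogx] add [xxqd] -> 6 lines: ywu xxqd vpzk jayzm few wpstc
Hunk 2: at line 1 remove [xxqd] add [owybx,esqcw] -> 7 lines: ywu owybx esqcw vpzk jayzm few wpstc
Hunk 3: at line 4 remove [jayzm,few] add [xkgjr,wmd] -> 7 lines: ywu owybx esqcw vpzk xkgjr wmd wpstc
Hunk 4: at line 3 remove [xkgjr] add [stl,esd,scq] -> 9 lines: ywu owybx esqcw vpzk stl esd scq wmd wpstc
Final line count: 9

Answer: 9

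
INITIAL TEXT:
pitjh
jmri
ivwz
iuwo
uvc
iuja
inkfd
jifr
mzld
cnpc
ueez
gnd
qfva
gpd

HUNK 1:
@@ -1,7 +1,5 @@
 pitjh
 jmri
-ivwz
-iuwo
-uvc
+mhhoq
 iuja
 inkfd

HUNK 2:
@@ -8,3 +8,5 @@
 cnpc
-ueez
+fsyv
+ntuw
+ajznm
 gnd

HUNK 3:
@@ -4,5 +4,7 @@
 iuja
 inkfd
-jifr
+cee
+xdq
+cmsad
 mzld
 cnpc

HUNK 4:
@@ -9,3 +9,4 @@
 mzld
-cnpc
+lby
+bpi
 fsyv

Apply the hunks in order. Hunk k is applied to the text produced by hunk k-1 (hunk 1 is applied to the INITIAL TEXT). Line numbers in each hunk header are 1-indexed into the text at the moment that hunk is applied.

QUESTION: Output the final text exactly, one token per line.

Answer: pitjh
jmri
mhhoq
iuja
inkfd
cee
xdq
cmsad
mzld
lby
bpi
fsyv
ntuw
ajznm
gnd
qfva
gpd

Derivation:
Hunk 1: at line 1 remove [ivwz,iuwo,uvc] add [mhhoq] -> 12 lines: pitjh jmri mhhoq iuja inkfd jifr mzld cnpc ueez gnd qfva gpd
Hunk 2: at line 8 remove [ueez] add [fsyv,ntuw,ajznm] -> 14 lines: pitjh jmri mhhoq iuja inkfd jifr mzld cnpc fsyv ntuw ajznm gnd qfva gpd
Hunk 3: at line 4 remove [jifr] add [cee,xdq,cmsad] -> 16 lines: pitjh jmri mhhoq iuja inkfd cee xdq cmsad mzld cnpc fsyv ntuw ajznm gnd qfva gpd
Hunk 4: at line 9 remove [cnpc] add [lby,bpi] -> 17 lines: pitjh jmri mhhoq iuja inkfd cee xdq cmsad mzld lby bpi fsyv ntuw ajznm gnd qfva gpd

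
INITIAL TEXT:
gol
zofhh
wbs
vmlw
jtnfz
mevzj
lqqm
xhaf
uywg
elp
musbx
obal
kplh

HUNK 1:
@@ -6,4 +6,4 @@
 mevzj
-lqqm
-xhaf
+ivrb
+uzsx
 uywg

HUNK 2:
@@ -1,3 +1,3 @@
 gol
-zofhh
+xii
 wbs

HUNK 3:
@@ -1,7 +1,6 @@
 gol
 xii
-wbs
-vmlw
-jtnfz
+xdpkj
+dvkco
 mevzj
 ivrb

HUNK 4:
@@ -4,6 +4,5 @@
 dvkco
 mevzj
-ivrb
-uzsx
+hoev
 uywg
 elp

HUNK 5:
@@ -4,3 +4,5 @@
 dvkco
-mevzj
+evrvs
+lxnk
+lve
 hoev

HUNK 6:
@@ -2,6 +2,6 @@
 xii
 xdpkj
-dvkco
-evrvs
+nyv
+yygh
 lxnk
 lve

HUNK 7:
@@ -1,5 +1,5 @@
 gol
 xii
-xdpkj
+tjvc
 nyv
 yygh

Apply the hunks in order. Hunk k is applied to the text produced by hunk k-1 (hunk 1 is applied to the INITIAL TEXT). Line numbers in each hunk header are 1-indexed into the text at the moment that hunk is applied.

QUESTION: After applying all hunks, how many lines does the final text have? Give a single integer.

Answer: 13

Derivation:
Hunk 1: at line 6 remove [lqqm,xhaf] add [ivrb,uzsx] -> 13 lines: gol zofhh wbs vmlw jtnfz mevzj ivrb uzsx uywg elp musbx obal kplh
Hunk 2: at line 1 remove [zofhh] add [xii] -> 13 lines: gol xii wbs vmlw jtnfz mevzj ivrb uzsx uywg elp musbx obal kplh
Hunk 3: at line 1 remove [wbs,vmlw,jtnfz] add [xdpkj,dvkco] -> 12 lines: gol xii xdpkj dvkco mevzj ivrb uzsx uywg elp musbx obal kplh
Hunk 4: at line 4 remove [ivrb,uzsx] add [hoev] -> 11 lines: gol xii xdpkj dvkco mevzj hoev uywg elp musbx obal kplh
Hunk 5: at line 4 remove [mevzj] add [evrvs,lxnk,lve] -> 13 lines: gol xii xdpkj dvkco evrvs lxnk lve hoev uywg elp musbx obal kplh
Hunk 6: at line 2 remove [dvkco,evrvs] add [nyv,yygh] -> 13 lines: gol xii xdpkj nyv yygh lxnk lve hoev uywg elp musbx obal kplh
Hunk 7: at line 1 remove [xdpkj] add [tjvc] -> 13 lines: gol xii tjvc nyv yygh lxnk lve hoev uywg elp musbx obal kplh
Final line count: 13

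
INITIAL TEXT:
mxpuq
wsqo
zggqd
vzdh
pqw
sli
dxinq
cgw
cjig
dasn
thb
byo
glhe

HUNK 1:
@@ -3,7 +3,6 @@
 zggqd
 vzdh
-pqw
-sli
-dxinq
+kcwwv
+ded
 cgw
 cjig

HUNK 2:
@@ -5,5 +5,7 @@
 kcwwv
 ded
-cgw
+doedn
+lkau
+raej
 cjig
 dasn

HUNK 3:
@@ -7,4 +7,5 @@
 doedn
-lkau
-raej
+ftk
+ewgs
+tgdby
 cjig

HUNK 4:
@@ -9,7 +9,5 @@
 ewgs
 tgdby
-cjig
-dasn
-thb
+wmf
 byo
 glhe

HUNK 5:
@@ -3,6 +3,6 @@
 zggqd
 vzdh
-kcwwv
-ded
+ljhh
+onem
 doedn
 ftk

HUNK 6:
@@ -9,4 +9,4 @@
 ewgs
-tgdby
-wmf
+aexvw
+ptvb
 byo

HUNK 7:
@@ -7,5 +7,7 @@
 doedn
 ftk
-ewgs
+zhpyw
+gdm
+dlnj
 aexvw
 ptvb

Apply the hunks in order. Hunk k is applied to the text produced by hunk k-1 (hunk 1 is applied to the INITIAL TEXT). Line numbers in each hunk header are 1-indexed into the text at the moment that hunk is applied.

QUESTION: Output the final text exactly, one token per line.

Hunk 1: at line 3 remove [pqw,sli,dxinq] add [kcwwv,ded] -> 12 lines: mxpuq wsqo zggqd vzdh kcwwv ded cgw cjig dasn thb byo glhe
Hunk 2: at line 5 remove [cgw] add [doedn,lkau,raej] -> 14 lines: mxpuq wsqo zggqd vzdh kcwwv ded doedn lkau raej cjig dasn thb byo glhe
Hunk 3: at line 7 remove [lkau,raej] add [ftk,ewgs,tgdby] -> 15 lines: mxpuq wsqo zggqd vzdh kcwwv ded doedn ftk ewgs tgdby cjig dasn thb byo glhe
Hunk 4: at line 9 remove [cjig,dasn,thb] add [wmf] -> 13 lines: mxpuq wsqo zggqd vzdh kcwwv ded doedn ftk ewgs tgdby wmf byo glhe
Hunk 5: at line 3 remove [kcwwv,ded] add [ljhh,onem] -> 13 lines: mxpuq wsqo zggqd vzdh ljhh onem doedn ftk ewgs tgdby wmf byo glhe
Hunk 6: at line 9 remove [tgdby,wmf] add [aexvw,ptvb] -> 13 lines: mxpuq wsqo zggqd vzdh ljhh onem doedn ftk ewgs aexvw ptvb byo glhe
Hunk 7: at line 7 remove [ewgs] add [zhpyw,gdm,dlnj] -> 15 lines: mxpuq wsqo zggqd vzdh ljhh onem doedn ftk zhpyw gdm dlnj aexvw ptvb byo glhe

Answer: mxpuq
wsqo
zggqd
vzdh
ljhh
onem
doedn
ftk
zhpyw
gdm
dlnj
aexvw
ptvb
byo
glhe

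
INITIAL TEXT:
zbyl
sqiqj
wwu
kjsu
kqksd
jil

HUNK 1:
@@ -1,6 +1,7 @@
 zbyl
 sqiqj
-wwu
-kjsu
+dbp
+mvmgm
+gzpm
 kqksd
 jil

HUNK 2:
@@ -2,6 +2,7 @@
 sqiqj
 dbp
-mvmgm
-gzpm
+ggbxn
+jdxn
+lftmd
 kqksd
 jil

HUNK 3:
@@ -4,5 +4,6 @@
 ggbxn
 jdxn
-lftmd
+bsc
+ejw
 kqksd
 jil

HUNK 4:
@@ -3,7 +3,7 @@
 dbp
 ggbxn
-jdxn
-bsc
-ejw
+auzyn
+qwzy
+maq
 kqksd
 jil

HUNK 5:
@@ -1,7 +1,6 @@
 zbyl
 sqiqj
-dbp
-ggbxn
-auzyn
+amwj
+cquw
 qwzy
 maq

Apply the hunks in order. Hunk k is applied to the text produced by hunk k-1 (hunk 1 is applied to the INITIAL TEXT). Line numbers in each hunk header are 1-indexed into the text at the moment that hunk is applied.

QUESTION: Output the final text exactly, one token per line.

Answer: zbyl
sqiqj
amwj
cquw
qwzy
maq
kqksd
jil

Derivation:
Hunk 1: at line 1 remove [wwu,kjsu] add [dbp,mvmgm,gzpm] -> 7 lines: zbyl sqiqj dbp mvmgm gzpm kqksd jil
Hunk 2: at line 2 remove [mvmgm,gzpm] add [ggbxn,jdxn,lftmd] -> 8 lines: zbyl sqiqj dbp ggbxn jdxn lftmd kqksd jil
Hunk 3: at line 4 remove [lftmd] add [bsc,ejw] -> 9 lines: zbyl sqiqj dbp ggbxn jdxn bsc ejw kqksd jil
Hunk 4: at line 3 remove [jdxn,bsc,ejw] add [auzyn,qwzy,maq] -> 9 lines: zbyl sqiqj dbp ggbxn auzyn qwzy maq kqksd jil
Hunk 5: at line 1 remove [dbp,ggbxn,auzyn] add [amwj,cquw] -> 8 lines: zbyl sqiqj amwj cquw qwzy maq kqksd jil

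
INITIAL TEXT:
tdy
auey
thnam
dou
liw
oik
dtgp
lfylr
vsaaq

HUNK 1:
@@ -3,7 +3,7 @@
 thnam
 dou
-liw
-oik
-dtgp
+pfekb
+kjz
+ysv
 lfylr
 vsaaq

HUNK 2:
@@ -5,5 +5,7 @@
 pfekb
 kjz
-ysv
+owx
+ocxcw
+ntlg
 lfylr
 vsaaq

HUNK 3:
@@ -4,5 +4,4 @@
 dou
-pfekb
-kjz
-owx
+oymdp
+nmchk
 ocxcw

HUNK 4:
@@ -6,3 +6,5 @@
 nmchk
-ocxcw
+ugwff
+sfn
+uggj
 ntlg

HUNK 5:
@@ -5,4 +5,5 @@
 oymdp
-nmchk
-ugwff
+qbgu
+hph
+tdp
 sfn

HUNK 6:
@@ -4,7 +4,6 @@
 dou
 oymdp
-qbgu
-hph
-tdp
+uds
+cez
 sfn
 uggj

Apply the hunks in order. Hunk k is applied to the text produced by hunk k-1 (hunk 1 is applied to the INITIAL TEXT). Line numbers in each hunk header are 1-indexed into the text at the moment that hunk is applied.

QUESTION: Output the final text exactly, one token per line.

Hunk 1: at line 3 remove [liw,oik,dtgp] add [pfekb,kjz,ysv] -> 9 lines: tdy auey thnam dou pfekb kjz ysv lfylr vsaaq
Hunk 2: at line 5 remove [ysv] add [owx,ocxcw,ntlg] -> 11 lines: tdy auey thnam dou pfekb kjz owx ocxcw ntlg lfylr vsaaq
Hunk 3: at line 4 remove [pfekb,kjz,owx] add [oymdp,nmchk] -> 10 lines: tdy auey thnam dou oymdp nmchk ocxcw ntlg lfylr vsaaq
Hunk 4: at line 6 remove [ocxcw] add [ugwff,sfn,uggj] -> 12 lines: tdy auey thnam dou oymdp nmchk ugwff sfn uggj ntlg lfylr vsaaq
Hunk 5: at line 5 remove [nmchk,ugwff] add [qbgu,hph,tdp] -> 13 lines: tdy auey thnam dou oymdp qbgu hph tdp sfn uggj ntlg lfylr vsaaq
Hunk 6: at line 4 remove [qbgu,hph,tdp] add [uds,cez] -> 12 lines: tdy auey thnam dou oymdp uds cez sfn uggj ntlg lfylr vsaaq

Answer: tdy
auey
thnam
dou
oymdp
uds
cez
sfn
uggj
ntlg
lfylr
vsaaq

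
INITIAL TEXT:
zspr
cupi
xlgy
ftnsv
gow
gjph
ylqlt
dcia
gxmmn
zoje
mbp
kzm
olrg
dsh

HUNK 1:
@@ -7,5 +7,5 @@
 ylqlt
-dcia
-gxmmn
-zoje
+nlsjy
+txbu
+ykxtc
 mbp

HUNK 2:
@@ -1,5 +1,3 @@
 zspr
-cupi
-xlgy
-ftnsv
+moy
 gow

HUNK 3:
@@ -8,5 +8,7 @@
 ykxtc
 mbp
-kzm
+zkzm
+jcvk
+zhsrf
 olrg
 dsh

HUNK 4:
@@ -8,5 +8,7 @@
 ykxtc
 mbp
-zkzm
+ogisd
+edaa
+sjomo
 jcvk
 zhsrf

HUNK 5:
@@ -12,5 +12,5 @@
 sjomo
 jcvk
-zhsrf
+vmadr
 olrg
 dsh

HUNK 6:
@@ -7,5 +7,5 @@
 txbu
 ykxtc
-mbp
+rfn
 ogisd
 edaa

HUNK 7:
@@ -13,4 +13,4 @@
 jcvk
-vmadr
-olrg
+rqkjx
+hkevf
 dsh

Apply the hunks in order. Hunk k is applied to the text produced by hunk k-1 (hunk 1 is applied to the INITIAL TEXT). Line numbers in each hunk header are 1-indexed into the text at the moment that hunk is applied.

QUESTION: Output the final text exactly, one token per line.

Hunk 1: at line 7 remove [dcia,gxmmn,zoje] add [nlsjy,txbu,ykxtc] -> 14 lines: zspr cupi xlgy ftnsv gow gjph ylqlt nlsjy txbu ykxtc mbp kzm olrg dsh
Hunk 2: at line 1 remove [cupi,xlgy,ftnsv] add [moy] -> 12 lines: zspr moy gow gjph ylqlt nlsjy txbu ykxtc mbp kzm olrg dsh
Hunk 3: at line 8 remove [kzm] add [zkzm,jcvk,zhsrf] -> 14 lines: zspr moy gow gjph ylqlt nlsjy txbu ykxtc mbp zkzm jcvk zhsrf olrg dsh
Hunk 4: at line 8 remove [zkzm] add [ogisd,edaa,sjomo] -> 16 lines: zspr moy gow gjph ylqlt nlsjy txbu ykxtc mbp ogisd edaa sjomo jcvk zhsrf olrg dsh
Hunk 5: at line 12 remove [zhsrf] add [vmadr] -> 16 lines: zspr moy gow gjph ylqlt nlsjy txbu ykxtc mbp ogisd edaa sjomo jcvk vmadr olrg dsh
Hunk 6: at line 7 remove [mbp] add [rfn] -> 16 lines: zspr moy gow gjph ylqlt nlsjy txbu ykxtc rfn ogisd edaa sjomo jcvk vmadr olrg dsh
Hunk 7: at line 13 remove [vmadr,olrg] add [rqkjx,hkevf] -> 16 lines: zspr moy gow gjph ylqlt nlsjy txbu ykxtc rfn ogisd edaa sjomo jcvk rqkjx hkevf dsh

Answer: zspr
moy
gow
gjph
ylqlt
nlsjy
txbu
ykxtc
rfn
ogisd
edaa
sjomo
jcvk
rqkjx
hkevf
dsh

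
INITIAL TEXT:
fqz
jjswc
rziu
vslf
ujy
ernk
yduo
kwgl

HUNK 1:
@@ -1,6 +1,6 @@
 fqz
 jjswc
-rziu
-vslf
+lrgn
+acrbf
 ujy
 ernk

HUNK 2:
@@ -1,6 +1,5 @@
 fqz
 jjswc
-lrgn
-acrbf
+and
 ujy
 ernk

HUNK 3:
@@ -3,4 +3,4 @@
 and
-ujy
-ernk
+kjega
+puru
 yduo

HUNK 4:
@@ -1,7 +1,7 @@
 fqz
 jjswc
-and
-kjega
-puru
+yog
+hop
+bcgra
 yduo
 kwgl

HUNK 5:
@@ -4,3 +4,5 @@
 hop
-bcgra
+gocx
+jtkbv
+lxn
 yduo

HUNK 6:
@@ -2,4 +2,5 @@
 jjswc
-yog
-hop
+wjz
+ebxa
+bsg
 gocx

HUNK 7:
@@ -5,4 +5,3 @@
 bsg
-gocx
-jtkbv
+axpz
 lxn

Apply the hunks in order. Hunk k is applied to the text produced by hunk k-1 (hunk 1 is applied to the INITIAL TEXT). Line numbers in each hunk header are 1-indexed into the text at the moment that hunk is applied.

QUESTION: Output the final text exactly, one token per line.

Hunk 1: at line 1 remove [rziu,vslf] add [lrgn,acrbf] -> 8 lines: fqz jjswc lrgn acrbf ujy ernk yduo kwgl
Hunk 2: at line 1 remove [lrgn,acrbf] add [and] -> 7 lines: fqz jjswc and ujy ernk yduo kwgl
Hunk 3: at line 3 remove [ujy,ernk] add [kjega,puru] -> 7 lines: fqz jjswc and kjega puru yduo kwgl
Hunk 4: at line 1 remove [and,kjega,puru] add [yog,hop,bcgra] -> 7 lines: fqz jjswc yog hop bcgra yduo kwgl
Hunk 5: at line 4 remove [bcgra] add [gocx,jtkbv,lxn] -> 9 lines: fqz jjswc yog hop gocx jtkbv lxn yduo kwgl
Hunk 6: at line 2 remove [yog,hop] add [wjz,ebxa,bsg] -> 10 lines: fqz jjswc wjz ebxa bsg gocx jtkbv lxn yduo kwgl
Hunk 7: at line 5 remove [gocx,jtkbv] add [axpz] -> 9 lines: fqz jjswc wjz ebxa bsg axpz lxn yduo kwgl

Answer: fqz
jjswc
wjz
ebxa
bsg
axpz
lxn
yduo
kwgl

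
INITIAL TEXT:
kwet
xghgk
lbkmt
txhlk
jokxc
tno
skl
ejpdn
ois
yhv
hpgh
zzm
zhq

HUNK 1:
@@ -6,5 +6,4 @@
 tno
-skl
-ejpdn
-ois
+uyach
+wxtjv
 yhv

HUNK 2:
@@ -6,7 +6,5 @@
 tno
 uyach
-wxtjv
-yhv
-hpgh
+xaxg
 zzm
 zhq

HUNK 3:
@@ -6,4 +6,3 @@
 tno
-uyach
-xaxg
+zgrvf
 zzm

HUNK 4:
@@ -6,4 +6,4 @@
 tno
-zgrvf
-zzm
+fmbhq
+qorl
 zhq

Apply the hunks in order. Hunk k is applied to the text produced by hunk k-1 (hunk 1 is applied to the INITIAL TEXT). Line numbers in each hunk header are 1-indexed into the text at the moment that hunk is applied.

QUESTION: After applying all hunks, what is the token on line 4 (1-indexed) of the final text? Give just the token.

Answer: txhlk

Derivation:
Hunk 1: at line 6 remove [skl,ejpdn,ois] add [uyach,wxtjv] -> 12 lines: kwet xghgk lbkmt txhlk jokxc tno uyach wxtjv yhv hpgh zzm zhq
Hunk 2: at line 6 remove [wxtjv,yhv,hpgh] add [xaxg] -> 10 lines: kwet xghgk lbkmt txhlk jokxc tno uyach xaxg zzm zhq
Hunk 3: at line 6 remove [uyach,xaxg] add [zgrvf] -> 9 lines: kwet xghgk lbkmt txhlk jokxc tno zgrvf zzm zhq
Hunk 4: at line 6 remove [zgrvf,zzm] add [fmbhq,qorl] -> 9 lines: kwet xghgk lbkmt txhlk jokxc tno fmbhq qorl zhq
Final line 4: txhlk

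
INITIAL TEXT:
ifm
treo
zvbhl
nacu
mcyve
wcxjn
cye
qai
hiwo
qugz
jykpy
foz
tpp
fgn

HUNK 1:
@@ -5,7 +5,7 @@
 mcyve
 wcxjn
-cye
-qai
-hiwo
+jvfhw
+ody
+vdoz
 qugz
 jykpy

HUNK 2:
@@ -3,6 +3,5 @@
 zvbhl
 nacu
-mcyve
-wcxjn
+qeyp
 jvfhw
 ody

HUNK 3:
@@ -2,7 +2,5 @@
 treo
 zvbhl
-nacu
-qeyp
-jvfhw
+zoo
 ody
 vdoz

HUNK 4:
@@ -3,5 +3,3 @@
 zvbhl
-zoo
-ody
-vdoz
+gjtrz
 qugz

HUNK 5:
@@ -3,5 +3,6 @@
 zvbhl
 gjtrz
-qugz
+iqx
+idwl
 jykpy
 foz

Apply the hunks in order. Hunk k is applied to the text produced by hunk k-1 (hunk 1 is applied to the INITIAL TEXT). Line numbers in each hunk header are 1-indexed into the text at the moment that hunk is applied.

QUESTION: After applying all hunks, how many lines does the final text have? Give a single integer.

Answer: 10

Derivation:
Hunk 1: at line 5 remove [cye,qai,hiwo] add [jvfhw,ody,vdoz] -> 14 lines: ifm treo zvbhl nacu mcyve wcxjn jvfhw ody vdoz qugz jykpy foz tpp fgn
Hunk 2: at line 3 remove [mcyve,wcxjn] add [qeyp] -> 13 lines: ifm treo zvbhl nacu qeyp jvfhw ody vdoz qugz jykpy foz tpp fgn
Hunk 3: at line 2 remove [nacu,qeyp,jvfhw] add [zoo] -> 11 lines: ifm treo zvbhl zoo ody vdoz qugz jykpy foz tpp fgn
Hunk 4: at line 3 remove [zoo,ody,vdoz] add [gjtrz] -> 9 lines: ifm treo zvbhl gjtrz qugz jykpy foz tpp fgn
Hunk 5: at line 3 remove [qugz] add [iqx,idwl] -> 10 lines: ifm treo zvbhl gjtrz iqx idwl jykpy foz tpp fgn
Final line count: 10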